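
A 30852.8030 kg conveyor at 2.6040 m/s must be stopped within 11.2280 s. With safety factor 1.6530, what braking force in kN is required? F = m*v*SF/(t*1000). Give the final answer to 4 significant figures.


F = 30852.8030 * 2.6040 / 11.2280 * 1.6530 / 1000
F = 11.83 kN


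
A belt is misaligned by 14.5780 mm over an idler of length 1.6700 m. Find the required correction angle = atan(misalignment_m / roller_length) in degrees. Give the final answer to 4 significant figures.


misalign_m = 14.5780 / 1000 = 0.014578 m
angle = atan(0.014578 / 1.6700)
angle = 0.5001 deg


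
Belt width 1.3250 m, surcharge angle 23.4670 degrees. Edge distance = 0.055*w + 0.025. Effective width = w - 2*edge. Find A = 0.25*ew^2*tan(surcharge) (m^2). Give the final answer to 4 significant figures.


edge = 0.055*1.3250 + 0.025 = 0.097875 m
ew = 1.3250 - 2*0.097875 = 1.12925 m
A = 0.25 * 1.12925^2 * tan(23.4670 deg)
A = 0.1384 m^2


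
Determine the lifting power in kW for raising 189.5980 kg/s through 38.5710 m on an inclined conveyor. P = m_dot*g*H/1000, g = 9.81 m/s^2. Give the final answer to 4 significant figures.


P = 189.5980 * 9.81 * 38.5710 / 1000
P = 71.74 kW


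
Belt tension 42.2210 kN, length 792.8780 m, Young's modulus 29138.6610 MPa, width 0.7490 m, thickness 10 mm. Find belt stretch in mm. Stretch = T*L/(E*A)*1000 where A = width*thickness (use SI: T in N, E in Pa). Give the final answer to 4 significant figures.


A = 0.7490 * 0.01 = 0.00749 m^2
Stretch = 42.2210*1000 * 792.8780 / (29138.6610e6 * 0.00749) * 1000
Stretch = 153.4 mm


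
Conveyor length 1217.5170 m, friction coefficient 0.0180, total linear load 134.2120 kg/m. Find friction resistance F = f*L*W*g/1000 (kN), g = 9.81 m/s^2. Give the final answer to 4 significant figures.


F = 0.0180 * 1217.5170 * 134.2120 * 9.81 / 1000
F = 28.85 kN


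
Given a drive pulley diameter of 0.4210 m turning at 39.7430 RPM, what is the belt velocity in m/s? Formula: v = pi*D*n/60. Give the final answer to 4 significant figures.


v = pi * 0.4210 * 39.7430 / 60
v = 0.8761 m/s


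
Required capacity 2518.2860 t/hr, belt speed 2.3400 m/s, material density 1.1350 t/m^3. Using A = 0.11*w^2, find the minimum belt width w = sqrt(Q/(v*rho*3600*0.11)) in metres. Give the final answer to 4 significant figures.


A_req = 2518.2860 / (2.3400 * 1.1350 * 3600) = 0.263385 m^2
w = sqrt(0.263385 / 0.11)
w = 1.547 m


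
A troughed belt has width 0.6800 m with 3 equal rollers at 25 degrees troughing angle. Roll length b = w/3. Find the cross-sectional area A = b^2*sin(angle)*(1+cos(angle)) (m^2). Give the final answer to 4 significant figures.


b = 0.6800/3 = 0.226667 m
A = 0.226667^2 * sin(25 deg) * (1 + cos(25 deg))
A = 0.04139 m^2


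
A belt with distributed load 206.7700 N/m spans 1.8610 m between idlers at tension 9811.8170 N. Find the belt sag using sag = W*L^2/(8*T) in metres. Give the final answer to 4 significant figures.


sag = 206.7700 * 1.8610^2 / (8 * 9811.8170)
sag = 0.009123 m


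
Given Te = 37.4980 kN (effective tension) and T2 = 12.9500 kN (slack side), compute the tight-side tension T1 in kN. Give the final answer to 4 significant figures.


T1 = Te + T2 = 37.4980 + 12.9500
T1 = 50.45 kN


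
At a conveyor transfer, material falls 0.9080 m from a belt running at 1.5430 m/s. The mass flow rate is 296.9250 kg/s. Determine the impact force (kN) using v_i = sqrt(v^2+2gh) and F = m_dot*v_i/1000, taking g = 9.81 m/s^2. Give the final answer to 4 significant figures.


v_i = sqrt(1.5430^2 + 2*9.81*0.9080) = 4.49397 m/s
F = 296.9250 * 4.49397 / 1000
F = 1.334 kN


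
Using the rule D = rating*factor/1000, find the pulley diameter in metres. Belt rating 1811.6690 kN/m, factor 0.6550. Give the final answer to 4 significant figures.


D = 1811.6690 * 0.6550 / 1000
D = 1.187 m


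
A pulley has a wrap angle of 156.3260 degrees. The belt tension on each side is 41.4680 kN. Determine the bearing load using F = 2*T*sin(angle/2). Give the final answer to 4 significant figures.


F = 2 * 41.4680 * sin(156.3260/2 deg)
F = 81.17 kN


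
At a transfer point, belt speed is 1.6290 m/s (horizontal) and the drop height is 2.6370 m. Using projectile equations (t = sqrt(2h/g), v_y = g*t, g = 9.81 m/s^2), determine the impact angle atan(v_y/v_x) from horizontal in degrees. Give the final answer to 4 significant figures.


t = sqrt(2*2.6370/9.81) = 0.733222 s
v_y = 9.81 * 0.733222 = 7.19291 m/s
angle = atan(7.19291 / 1.6290) = 77.24 deg


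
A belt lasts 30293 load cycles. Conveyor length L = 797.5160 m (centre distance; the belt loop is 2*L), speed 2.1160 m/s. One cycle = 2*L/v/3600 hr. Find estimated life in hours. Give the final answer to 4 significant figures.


cycle_time = 2 * 797.5160 / 2.1160 / 3600 = 0.209388 hr
life = 30293 * 0.209388 = 6343 hours


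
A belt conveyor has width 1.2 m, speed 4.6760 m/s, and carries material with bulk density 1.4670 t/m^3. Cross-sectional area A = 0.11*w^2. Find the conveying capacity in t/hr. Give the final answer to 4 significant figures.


A = 0.11 * 1.2^2 = 0.1584 m^2
C = 0.1584 * 4.6760 * 1.4670 * 3600
C = 3912 t/hr


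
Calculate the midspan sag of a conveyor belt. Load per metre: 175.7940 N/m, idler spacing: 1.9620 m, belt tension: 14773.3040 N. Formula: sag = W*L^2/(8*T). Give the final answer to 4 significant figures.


sag = 175.7940 * 1.9620^2 / (8 * 14773.3040)
sag = 0.005726 m


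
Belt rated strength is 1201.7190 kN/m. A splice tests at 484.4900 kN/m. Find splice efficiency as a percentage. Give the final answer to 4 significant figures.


Eff = 484.4900 / 1201.7190 * 100
Eff = 40.32 %


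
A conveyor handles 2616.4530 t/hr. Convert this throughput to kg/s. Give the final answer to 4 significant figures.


m_dot = 2616.4530 * 1000 / 3600
m_dot = 726.8 kg/s


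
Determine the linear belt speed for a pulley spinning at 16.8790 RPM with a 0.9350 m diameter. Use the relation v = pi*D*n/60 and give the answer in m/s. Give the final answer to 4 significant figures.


v = pi * 0.9350 * 16.8790 / 60
v = 0.8263 m/s


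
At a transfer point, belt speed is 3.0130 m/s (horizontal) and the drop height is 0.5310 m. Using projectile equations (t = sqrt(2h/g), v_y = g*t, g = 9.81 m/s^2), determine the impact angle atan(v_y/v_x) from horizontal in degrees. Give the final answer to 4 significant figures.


t = sqrt(2*0.5310/9.81) = 0.329024 s
v_y = 9.81 * 0.329024 = 3.22773 m/s
angle = atan(3.22773 / 3.0130) = 46.97 deg


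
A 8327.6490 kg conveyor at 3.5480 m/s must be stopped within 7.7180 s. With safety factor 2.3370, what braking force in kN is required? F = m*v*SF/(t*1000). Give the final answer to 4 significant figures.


F = 8327.6490 * 3.5480 / 7.7180 * 2.3370 / 1000
F = 8.947 kN


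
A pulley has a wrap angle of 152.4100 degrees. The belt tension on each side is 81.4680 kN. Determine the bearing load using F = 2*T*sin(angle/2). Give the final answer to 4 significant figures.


F = 2 * 81.4680 * sin(152.4100/2 deg)
F = 158.2 kN


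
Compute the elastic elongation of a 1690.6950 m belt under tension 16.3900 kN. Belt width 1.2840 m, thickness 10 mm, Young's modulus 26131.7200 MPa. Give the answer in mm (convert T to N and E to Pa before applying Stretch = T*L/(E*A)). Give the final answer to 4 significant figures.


A = 1.2840 * 0.01 = 0.01284 m^2
Stretch = 16.3900*1000 * 1690.6950 / (26131.7200e6 * 0.01284) * 1000
Stretch = 82.59 mm


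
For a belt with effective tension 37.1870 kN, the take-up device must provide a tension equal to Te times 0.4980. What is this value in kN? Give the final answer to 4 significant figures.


T_tu = 37.1870 * 0.4980
T_tu = 18.52 kN


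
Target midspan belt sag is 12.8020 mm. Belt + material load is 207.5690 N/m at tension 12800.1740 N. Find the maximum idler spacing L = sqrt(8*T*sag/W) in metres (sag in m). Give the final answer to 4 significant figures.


sag = 12.8020/1000 = 0.012802 m
L = sqrt(8 * 12800.1740 * 0.012802 / 207.5690)
L = 2.513 m


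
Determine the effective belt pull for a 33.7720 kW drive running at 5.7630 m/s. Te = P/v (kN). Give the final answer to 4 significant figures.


Te = P / v = 33.7720 / 5.7630
Te = 5.860 kN


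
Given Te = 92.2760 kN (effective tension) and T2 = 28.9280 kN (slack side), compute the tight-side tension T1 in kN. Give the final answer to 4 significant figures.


T1 = Te + T2 = 92.2760 + 28.9280
T1 = 121.2 kN


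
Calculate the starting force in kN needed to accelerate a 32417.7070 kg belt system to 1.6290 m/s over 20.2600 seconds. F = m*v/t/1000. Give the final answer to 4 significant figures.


F = 32417.7070 * 1.6290 / 20.2600 / 1000
F = 2.607 kN


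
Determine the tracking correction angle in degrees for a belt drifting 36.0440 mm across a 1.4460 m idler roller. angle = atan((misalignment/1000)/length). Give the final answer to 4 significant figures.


misalign_m = 36.0440 / 1000 = 0.036044 m
angle = atan(0.036044 / 1.4460)
angle = 1.428 deg


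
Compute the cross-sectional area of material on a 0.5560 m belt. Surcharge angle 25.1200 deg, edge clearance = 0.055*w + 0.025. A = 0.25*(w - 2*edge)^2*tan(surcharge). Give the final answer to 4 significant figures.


edge = 0.055*0.5560 + 0.025 = 0.05558 m
ew = 0.5560 - 2*0.05558 = 0.44484 m
A = 0.25 * 0.44484^2 * tan(25.1200 deg)
A = 0.02319 m^2


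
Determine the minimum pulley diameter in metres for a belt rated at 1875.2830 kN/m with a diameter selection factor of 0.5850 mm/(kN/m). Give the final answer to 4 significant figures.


D = 1875.2830 * 0.5850 / 1000
D = 1.097 m


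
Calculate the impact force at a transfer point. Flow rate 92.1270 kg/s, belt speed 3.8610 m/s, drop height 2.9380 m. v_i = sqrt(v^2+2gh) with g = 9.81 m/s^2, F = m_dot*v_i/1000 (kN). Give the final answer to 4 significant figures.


v_i = sqrt(3.8610^2 + 2*9.81*2.9380) = 8.51768 m/s
F = 92.1270 * 8.51768 / 1000
F = 0.7847 kN


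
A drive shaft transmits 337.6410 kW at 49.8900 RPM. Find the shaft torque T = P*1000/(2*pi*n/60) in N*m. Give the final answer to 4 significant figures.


omega = 2*pi*49.8900/60 = 5.22447 rad/s
T = 337.6410*1000 / 5.22447
T = 64630 N*m


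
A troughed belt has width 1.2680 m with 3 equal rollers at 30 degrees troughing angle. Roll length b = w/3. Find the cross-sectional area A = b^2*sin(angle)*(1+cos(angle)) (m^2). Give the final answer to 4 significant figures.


b = 1.2680/3 = 0.422667 m
A = 0.422667^2 * sin(30 deg) * (1 + cos(30 deg))
A = 0.1667 m^2


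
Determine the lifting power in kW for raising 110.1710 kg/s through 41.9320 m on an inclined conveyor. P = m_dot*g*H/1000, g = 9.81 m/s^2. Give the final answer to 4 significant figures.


P = 110.1710 * 9.81 * 41.9320 / 1000
P = 45.32 kW


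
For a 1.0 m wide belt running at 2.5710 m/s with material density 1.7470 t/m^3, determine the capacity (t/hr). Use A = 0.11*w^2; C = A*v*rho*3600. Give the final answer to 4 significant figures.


A = 0.11 * 1.0^2 = 0.11 m^2
C = 0.11 * 2.5710 * 1.7470 * 3600
C = 1779 t/hr


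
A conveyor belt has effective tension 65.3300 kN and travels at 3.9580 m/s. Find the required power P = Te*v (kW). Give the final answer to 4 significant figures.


P = Te * v = 65.3300 * 3.9580
P = 258.6 kW


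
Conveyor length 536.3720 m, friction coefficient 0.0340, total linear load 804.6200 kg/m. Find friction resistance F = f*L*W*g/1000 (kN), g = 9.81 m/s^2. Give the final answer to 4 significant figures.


F = 0.0340 * 536.3720 * 804.6200 * 9.81 / 1000
F = 143.9 kN


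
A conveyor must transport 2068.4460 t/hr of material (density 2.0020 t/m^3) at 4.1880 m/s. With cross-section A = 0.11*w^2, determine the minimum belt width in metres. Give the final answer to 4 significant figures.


A_req = 2068.4460 / (4.1880 * 2.0020 * 3600) = 0.0685285 m^2
w = sqrt(0.0685285 / 0.11)
w = 0.7893 m


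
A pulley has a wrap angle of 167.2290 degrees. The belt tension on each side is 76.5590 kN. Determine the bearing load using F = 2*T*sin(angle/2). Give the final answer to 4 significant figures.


F = 2 * 76.5590 * sin(167.2290/2 deg)
F = 152.2 kN


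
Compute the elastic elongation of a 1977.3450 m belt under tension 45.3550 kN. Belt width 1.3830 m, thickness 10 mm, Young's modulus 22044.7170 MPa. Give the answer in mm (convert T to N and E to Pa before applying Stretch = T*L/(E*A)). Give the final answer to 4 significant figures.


A = 1.3830 * 0.01 = 0.01383 m^2
Stretch = 45.3550*1000 * 1977.3450 / (22044.7170e6 * 0.01383) * 1000
Stretch = 294.2 mm


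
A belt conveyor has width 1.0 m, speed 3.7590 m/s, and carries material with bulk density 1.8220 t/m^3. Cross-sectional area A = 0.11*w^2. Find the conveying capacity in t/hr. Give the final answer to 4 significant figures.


A = 0.11 * 1.0^2 = 0.11 m^2
C = 0.11 * 3.7590 * 1.8220 * 3600
C = 2712 t/hr


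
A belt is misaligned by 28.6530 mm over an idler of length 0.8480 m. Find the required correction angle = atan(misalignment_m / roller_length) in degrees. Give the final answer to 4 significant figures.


misalign_m = 28.6530 / 1000 = 0.028653 m
angle = atan(0.028653 / 0.8480)
angle = 1.935 deg


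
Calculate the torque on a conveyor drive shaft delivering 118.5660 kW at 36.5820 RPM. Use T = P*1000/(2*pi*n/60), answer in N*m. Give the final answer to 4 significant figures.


omega = 2*pi*36.5820/60 = 3.83086 rad/s
T = 118.5660*1000 / 3.83086
T = 30950 N*m


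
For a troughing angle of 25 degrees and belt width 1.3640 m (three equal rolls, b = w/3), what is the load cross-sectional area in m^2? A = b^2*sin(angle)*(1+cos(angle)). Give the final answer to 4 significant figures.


b = 1.3640/3 = 0.454667 m
A = 0.454667^2 * sin(25 deg) * (1 + cos(25 deg))
A = 0.1665 m^2


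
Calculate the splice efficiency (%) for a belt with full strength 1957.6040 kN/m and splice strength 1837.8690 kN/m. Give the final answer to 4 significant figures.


Eff = 1837.8690 / 1957.6040 * 100
Eff = 93.88 %


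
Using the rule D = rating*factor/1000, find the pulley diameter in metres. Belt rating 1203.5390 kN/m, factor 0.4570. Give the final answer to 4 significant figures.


D = 1203.5390 * 0.4570 / 1000
D = 0.5500 m


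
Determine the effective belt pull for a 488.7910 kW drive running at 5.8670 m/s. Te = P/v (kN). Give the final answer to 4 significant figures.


Te = P / v = 488.7910 / 5.8670
Te = 83.31 kN


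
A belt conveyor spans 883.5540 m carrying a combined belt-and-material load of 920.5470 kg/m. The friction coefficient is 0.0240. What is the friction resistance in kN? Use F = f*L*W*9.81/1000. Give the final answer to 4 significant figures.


F = 0.0240 * 883.5540 * 920.5470 * 9.81 / 1000
F = 191.5 kN


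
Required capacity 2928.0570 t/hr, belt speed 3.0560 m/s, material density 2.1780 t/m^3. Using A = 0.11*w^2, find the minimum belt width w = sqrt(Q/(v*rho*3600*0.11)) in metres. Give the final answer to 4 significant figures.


A_req = 2928.0570 / (3.0560 * 2.1780 * 3600) = 0.122198 m^2
w = sqrt(0.122198 / 0.11)
w = 1.054 m


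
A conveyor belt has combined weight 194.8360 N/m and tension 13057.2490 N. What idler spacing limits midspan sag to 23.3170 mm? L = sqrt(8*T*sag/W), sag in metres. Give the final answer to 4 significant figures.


sag = 23.3170/1000 = 0.023317 m
L = sqrt(8 * 13057.2490 * 0.023317 / 194.8360)
L = 3.536 m


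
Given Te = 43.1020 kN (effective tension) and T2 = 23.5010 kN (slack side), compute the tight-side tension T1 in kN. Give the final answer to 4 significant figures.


T1 = Te + T2 = 43.1020 + 23.5010
T1 = 66.60 kN


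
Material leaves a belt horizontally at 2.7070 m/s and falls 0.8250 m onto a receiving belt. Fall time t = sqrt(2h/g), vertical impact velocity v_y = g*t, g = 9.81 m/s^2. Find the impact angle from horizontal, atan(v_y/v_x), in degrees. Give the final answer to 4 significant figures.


t = sqrt(2*0.8250/9.81) = 0.410117 s
v_y = 9.81 * 0.410117 = 4.02325 m/s
angle = atan(4.02325 / 2.7070) = 56.07 deg


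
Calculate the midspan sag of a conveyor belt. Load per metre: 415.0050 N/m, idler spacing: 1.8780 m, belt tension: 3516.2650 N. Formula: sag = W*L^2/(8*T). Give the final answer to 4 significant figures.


sag = 415.0050 * 1.8780^2 / (8 * 3516.2650)
sag = 0.05203 m


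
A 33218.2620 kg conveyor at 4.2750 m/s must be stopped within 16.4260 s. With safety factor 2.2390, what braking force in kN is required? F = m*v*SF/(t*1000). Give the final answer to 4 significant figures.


F = 33218.2620 * 4.2750 / 16.4260 * 2.2390 / 1000
F = 19.36 kN


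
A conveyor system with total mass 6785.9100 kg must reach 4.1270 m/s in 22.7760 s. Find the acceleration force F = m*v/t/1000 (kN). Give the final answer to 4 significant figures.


F = 6785.9100 * 4.1270 / 22.7760 / 1000
F = 1.230 kN


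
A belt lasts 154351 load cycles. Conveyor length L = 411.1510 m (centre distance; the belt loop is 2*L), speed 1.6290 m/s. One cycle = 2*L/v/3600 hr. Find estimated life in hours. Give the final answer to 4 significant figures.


cycle_time = 2 * 411.1510 / 1.6290 / 3600 = 0.140219 hr
life = 154351 * 0.140219 = 21640 hours


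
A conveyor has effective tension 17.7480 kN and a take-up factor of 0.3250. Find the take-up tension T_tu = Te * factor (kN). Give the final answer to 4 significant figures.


T_tu = 17.7480 * 0.3250
T_tu = 5.768 kN


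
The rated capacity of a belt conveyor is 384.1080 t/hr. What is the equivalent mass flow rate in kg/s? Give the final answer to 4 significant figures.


m_dot = 384.1080 * 1000 / 3600
m_dot = 106.7 kg/s


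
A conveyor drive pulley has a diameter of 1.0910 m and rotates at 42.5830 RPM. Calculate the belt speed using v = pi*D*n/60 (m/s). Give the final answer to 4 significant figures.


v = pi * 1.0910 * 42.5830 / 60
v = 2.433 m/s


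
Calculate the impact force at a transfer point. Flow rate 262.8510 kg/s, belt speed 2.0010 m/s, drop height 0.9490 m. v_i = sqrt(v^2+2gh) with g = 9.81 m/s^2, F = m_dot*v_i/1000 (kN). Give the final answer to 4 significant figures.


v_i = sqrt(2.0010^2 + 2*9.81*0.9490) = 4.7564 m/s
F = 262.8510 * 4.7564 / 1000
F = 1.250 kN


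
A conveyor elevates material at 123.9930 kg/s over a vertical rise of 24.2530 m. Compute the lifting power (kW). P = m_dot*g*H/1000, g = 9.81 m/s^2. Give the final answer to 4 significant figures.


P = 123.9930 * 9.81 * 24.2530 / 1000
P = 29.50 kW


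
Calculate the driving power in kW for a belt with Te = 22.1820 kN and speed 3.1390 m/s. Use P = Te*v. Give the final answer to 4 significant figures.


P = Te * v = 22.1820 * 3.1390
P = 69.63 kW


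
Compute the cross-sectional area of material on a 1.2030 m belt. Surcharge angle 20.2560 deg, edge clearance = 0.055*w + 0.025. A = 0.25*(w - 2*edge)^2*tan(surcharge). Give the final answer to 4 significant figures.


edge = 0.055*1.2030 + 0.025 = 0.091165 m
ew = 1.2030 - 2*0.091165 = 1.02067 m
A = 0.25 * 1.02067^2 * tan(20.2560 deg)
A = 0.09611 m^2


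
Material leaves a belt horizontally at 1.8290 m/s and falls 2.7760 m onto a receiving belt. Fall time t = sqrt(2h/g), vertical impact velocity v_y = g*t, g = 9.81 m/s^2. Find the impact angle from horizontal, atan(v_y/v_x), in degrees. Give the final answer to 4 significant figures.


t = sqrt(2*2.7760/9.81) = 0.752299 s
v_y = 9.81 * 0.752299 = 7.38005 m/s
angle = atan(7.38005 / 1.8290) = 76.08 deg


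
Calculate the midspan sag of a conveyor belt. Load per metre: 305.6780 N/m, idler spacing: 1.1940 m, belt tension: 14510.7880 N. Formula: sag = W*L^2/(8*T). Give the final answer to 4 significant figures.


sag = 305.6780 * 1.1940^2 / (8 * 14510.7880)
sag = 0.003754 m


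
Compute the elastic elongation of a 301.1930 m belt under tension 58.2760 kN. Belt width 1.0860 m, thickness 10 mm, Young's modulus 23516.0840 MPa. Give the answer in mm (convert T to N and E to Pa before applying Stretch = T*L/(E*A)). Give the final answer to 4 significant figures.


A = 1.0860 * 0.01 = 0.01086 m^2
Stretch = 58.2760*1000 * 301.1930 / (23516.0840e6 * 0.01086) * 1000
Stretch = 68.73 mm


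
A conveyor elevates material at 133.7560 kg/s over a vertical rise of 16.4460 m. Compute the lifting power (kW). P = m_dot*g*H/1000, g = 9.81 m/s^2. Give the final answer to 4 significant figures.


P = 133.7560 * 9.81 * 16.4460 / 1000
P = 21.58 kW


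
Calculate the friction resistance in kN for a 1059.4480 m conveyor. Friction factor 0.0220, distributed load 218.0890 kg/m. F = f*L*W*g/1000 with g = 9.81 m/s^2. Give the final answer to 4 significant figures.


F = 0.0220 * 1059.4480 * 218.0890 * 9.81 / 1000
F = 49.87 kN


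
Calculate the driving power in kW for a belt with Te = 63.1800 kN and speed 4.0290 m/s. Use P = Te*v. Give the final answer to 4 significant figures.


P = Te * v = 63.1800 * 4.0290
P = 254.6 kW


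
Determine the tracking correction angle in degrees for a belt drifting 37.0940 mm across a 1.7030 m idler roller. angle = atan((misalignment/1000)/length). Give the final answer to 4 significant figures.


misalign_m = 37.0940 / 1000 = 0.037094 m
angle = atan(0.037094 / 1.7030)
angle = 1.248 deg


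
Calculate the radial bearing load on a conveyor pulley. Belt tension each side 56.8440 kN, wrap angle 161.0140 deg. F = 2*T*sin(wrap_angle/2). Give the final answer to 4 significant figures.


F = 2 * 56.8440 * sin(161.0140/2 deg)
F = 112.1 kN


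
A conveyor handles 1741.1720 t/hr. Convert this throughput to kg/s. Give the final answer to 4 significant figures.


m_dot = 1741.1720 * 1000 / 3600
m_dot = 483.7 kg/s


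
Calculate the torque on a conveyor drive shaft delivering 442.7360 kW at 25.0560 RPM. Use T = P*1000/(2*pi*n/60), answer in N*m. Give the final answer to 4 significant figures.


omega = 2*pi*25.0560/60 = 2.62386 rad/s
T = 442.7360*1000 / 2.62386
T = 168700 N*m


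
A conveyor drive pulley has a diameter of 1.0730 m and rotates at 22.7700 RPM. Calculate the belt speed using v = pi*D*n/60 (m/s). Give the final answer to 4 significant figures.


v = pi * 1.0730 * 22.7700 / 60
v = 1.279 m/s


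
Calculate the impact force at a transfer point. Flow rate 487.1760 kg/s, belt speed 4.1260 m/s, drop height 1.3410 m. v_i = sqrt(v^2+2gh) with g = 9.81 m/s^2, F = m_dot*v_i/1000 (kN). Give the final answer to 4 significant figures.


v_i = sqrt(4.1260^2 + 2*9.81*1.3410) = 6.58288 m/s
F = 487.1760 * 6.58288 / 1000
F = 3.207 kN


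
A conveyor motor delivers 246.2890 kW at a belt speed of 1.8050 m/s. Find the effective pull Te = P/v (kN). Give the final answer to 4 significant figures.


Te = P / v = 246.2890 / 1.8050
Te = 136.4 kN


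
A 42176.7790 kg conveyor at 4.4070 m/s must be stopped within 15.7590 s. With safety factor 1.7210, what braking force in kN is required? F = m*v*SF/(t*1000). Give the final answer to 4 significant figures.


F = 42176.7790 * 4.4070 / 15.7590 * 1.7210 / 1000
F = 20.30 kN


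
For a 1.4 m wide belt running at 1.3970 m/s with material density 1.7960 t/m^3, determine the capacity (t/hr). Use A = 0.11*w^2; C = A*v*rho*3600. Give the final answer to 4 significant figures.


A = 0.11 * 1.4^2 = 0.2156 m^2
C = 0.2156 * 1.3970 * 1.7960 * 3600
C = 1947 t/hr


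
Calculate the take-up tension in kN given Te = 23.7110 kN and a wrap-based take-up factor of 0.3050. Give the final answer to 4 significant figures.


T_tu = 23.7110 * 0.3050
T_tu = 7.232 kN


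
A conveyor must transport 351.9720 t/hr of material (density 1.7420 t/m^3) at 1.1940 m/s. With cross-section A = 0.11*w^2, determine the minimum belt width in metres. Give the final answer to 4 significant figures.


A_req = 351.9720 / (1.1940 * 1.7420 * 3600) = 0.047006 m^2
w = sqrt(0.047006 / 0.11)
w = 0.6537 m


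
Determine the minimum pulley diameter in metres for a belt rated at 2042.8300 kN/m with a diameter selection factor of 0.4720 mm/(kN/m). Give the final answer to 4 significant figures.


D = 2042.8300 * 0.4720 / 1000
D = 0.9642 m


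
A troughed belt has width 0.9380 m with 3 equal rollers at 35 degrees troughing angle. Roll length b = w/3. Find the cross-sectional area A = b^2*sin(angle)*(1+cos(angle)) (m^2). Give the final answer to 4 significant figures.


b = 0.9380/3 = 0.312667 m
A = 0.312667^2 * sin(35 deg) * (1 + cos(35 deg))
A = 0.1020 m^2


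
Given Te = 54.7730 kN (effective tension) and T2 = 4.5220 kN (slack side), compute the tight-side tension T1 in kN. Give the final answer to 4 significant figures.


T1 = Te + T2 = 54.7730 + 4.5220
T1 = 59.30 kN


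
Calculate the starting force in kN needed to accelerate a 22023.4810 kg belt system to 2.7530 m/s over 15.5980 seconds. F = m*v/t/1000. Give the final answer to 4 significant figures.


F = 22023.4810 * 2.7530 / 15.5980 / 1000
F = 3.887 kN


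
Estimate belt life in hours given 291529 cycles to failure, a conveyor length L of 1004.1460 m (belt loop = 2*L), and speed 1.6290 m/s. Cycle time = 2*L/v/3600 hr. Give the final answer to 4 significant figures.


cycle_time = 2 * 1004.1460 / 1.6290 / 3600 = 0.342455 hr
life = 291529 * 0.342455 = 99840 hours


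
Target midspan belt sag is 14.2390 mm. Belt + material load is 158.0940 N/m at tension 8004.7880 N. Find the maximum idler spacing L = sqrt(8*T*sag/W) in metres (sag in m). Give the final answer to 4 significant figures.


sag = 14.2390/1000 = 0.014239 m
L = sqrt(8 * 8004.7880 * 0.014239 / 158.0940)
L = 2.402 m


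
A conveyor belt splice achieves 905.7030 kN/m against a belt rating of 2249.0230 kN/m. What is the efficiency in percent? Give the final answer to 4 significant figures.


Eff = 905.7030 / 2249.0230 * 100
Eff = 40.27 %


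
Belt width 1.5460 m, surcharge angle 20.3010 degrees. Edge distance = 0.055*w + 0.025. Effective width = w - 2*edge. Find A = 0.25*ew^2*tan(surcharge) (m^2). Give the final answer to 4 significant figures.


edge = 0.055*1.5460 + 0.025 = 0.11003 m
ew = 1.5460 - 2*0.11003 = 1.32594 m
A = 0.25 * 1.32594^2 * tan(20.3010 deg)
A = 0.1626 m^2


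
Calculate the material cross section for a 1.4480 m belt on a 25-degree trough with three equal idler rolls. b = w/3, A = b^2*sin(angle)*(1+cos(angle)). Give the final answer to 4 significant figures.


b = 1.4480/3 = 0.482667 m
A = 0.482667^2 * sin(25 deg) * (1 + cos(25 deg))
A = 0.1877 m^2


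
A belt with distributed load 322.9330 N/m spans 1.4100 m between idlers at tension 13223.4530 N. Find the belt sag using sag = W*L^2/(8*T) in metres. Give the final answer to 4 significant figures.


sag = 322.9330 * 1.4100^2 / (8 * 13223.4530)
sag = 0.006069 m


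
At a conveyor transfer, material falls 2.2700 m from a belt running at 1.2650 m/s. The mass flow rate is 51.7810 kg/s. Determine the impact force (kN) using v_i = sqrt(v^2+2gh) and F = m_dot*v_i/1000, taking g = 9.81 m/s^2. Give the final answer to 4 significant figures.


v_i = sqrt(1.2650^2 + 2*9.81*2.2700) = 6.79247 m/s
F = 51.7810 * 6.79247 / 1000
F = 0.3517 kN


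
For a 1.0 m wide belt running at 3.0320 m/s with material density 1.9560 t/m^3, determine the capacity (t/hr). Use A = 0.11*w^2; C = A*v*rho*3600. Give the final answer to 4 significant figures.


A = 0.11 * 1.0^2 = 0.11 m^2
C = 0.11 * 3.0320 * 1.9560 * 3600
C = 2349 t/hr


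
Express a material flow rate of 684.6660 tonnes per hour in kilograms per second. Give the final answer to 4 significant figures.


m_dot = 684.6660 * 1000 / 3600
m_dot = 190.2 kg/s


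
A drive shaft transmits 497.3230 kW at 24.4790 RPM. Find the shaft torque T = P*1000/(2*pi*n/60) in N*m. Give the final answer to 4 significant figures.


omega = 2*pi*24.4790/60 = 2.56343 rad/s
T = 497.3230*1000 / 2.56343
T = 194000 N*m


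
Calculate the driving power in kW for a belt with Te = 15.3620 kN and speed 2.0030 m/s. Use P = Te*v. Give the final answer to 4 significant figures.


P = Te * v = 15.3620 * 2.0030
P = 30.77 kW


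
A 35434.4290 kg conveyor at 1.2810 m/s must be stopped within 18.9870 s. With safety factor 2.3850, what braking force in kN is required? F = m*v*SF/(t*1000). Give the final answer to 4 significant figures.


F = 35434.4290 * 1.2810 / 18.9870 * 2.3850 / 1000
F = 5.702 kN


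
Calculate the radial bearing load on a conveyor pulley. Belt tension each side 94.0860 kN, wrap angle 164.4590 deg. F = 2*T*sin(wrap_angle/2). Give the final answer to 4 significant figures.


F = 2 * 94.0860 * sin(164.4590/2 deg)
F = 186.4 kN


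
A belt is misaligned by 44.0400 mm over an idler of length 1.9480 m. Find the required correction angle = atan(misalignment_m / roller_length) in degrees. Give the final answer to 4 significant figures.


misalign_m = 44.0400 / 1000 = 0.044040 m
angle = atan(0.044040 / 1.9480)
angle = 1.295 deg


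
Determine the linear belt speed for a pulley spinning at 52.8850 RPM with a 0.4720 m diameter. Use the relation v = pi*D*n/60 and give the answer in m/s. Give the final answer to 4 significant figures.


v = pi * 0.4720 * 52.8850 / 60
v = 1.307 m/s


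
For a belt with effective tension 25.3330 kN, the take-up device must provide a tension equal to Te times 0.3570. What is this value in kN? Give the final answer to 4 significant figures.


T_tu = 25.3330 * 0.3570
T_tu = 9.044 kN


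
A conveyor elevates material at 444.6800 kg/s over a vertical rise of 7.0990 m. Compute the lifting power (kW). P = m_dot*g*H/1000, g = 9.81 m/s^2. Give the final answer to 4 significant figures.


P = 444.6800 * 9.81 * 7.0990 / 1000
P = 30.97 kW


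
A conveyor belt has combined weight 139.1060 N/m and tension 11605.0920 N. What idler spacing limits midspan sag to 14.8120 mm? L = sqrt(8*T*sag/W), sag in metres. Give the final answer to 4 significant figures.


sag = 14.8120/1000 = 0.014812 m
L = sqrt(8 * 11605.0920 * 0.014812 / 139.1060)
L = 3.144 m


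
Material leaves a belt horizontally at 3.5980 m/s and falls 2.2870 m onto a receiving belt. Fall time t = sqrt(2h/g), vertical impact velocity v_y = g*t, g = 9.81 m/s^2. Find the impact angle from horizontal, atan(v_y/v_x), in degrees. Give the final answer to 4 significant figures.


t = sqrt(2*2.2870/9.81) = 0.682832 s
v_y = 9.81 * 0.682832 = 6.69858 m/s
angle = atan(6.69858 / 3.5980) = 61.76 deg


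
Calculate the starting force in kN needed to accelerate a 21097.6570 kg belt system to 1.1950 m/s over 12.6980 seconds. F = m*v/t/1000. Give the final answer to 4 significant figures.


F = 21097.6570 * 1.1950 / 12.6980 / 1000
F = 1.985 kN


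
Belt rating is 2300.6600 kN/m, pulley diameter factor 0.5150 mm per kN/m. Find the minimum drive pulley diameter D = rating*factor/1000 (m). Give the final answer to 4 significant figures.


D = 2300.6600 * 0.5150 / 1000
D = 1.185 m


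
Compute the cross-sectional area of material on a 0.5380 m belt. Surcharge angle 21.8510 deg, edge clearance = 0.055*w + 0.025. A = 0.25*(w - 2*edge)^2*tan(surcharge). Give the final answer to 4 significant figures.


edge = 0.055*0.5380 + 0.025 = 0.05459 m
ew = 0.5380 - 2*0.05459 = 0.42882 m
A = 0.25 * 0.42882^2 * tan(21.8510 deg)
A = 0.01843 m^2


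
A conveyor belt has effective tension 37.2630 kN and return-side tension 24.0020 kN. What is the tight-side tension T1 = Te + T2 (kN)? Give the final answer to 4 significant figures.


T1 = Te + T2 = 37.2630 + 24.0020
T1 = 61.27 kN


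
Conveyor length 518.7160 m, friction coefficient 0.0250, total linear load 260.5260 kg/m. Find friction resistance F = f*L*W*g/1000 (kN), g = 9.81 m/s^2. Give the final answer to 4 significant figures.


F = 0.0250 * 518.7160 * 260.5260 * 9.81 / 1000
F = 33.14 kN


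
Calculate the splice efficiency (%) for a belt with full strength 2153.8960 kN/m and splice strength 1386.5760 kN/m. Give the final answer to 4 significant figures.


Eff = 1386.5760 / 2153.8960 * 100
Eff = 64.38 %


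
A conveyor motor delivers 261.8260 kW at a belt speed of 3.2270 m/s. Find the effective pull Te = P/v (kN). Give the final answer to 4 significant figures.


Te = P / v = 261.8260 / 3.2270
Te = 81.14 kN


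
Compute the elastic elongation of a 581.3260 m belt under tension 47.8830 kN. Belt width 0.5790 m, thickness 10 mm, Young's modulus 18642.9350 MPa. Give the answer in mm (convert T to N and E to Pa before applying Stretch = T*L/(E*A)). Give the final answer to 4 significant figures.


A = 0.5790 * 0.01 = 0.00579 m^2
Stretch = 47.8830*1000 * 581.3260 / (18642.9350e6 * 0.00579) * 1000
Stretch = 257.9 mm


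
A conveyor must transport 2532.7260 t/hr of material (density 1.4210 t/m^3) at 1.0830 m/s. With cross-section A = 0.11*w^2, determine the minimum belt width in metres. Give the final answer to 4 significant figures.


A_req = 2532.7260 / (1.0830 * 1.4210 * 3600) = 0.457155 m^2
w = sqrt(0.457155 / 0.11)
w = 2.039 m


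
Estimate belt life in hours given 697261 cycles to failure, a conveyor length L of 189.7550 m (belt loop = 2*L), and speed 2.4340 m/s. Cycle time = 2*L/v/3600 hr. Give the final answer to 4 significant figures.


cycle_time = 2 * 189.7550 / 2.4340 / 3600 = 0.0433112 hr
life = 697261 * 0.0433112 = 30200 hours


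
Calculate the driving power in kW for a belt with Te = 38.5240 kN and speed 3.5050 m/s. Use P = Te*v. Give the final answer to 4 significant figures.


P = Te * v = 38.5240 * 3.5050
P = 135.0 kW


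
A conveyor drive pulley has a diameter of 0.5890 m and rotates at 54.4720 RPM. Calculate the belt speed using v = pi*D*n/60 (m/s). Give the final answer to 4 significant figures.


v = pi * 0.5890 * 54.4720 / 60
v = 1.680 m/s


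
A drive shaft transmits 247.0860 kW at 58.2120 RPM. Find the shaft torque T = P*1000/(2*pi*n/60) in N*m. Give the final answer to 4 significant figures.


omega = 2*pi*58.2120/60 = 6.09595 rad/s
T = 247.0860*1000 / 6.09595
T = 40530 N*m


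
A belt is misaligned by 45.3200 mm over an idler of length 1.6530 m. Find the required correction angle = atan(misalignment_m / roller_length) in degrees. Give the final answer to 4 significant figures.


misalign_m = 45.3200 / 1000 = 0.045320 m
angle = atan(0.045320 / 1.6530)
angle = 1.570 deg


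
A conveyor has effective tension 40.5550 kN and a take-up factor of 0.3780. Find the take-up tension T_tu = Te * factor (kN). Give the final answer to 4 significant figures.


T_tu = 40.5550 * 0.3780
T_tu = 15.33 kN


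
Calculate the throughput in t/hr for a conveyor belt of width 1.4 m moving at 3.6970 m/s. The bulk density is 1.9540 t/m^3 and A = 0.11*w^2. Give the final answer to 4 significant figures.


A = 0.11 * 1.4^2 = 0.2156 m^2
C = 0.2156 * 3.6970 * 1.9540 * 3600
C = 5607 t/hr


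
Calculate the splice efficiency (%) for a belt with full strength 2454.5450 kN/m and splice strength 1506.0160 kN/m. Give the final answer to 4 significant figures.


Eff = 1506.0160 / 2454.5450 * 100
Eff = 61.36 %


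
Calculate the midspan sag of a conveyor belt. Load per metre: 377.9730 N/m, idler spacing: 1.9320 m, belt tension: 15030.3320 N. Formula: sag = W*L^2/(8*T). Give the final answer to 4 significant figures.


sag = 377.9730 * 1.9320^2 / (8 * 15030.3320)
sag = 0.01173 m


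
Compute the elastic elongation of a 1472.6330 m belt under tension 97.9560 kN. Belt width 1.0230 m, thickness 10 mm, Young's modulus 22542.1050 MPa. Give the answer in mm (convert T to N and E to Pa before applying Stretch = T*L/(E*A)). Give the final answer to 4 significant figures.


A = 1.0230 * 0.01 = 0.01023 m^2
Stretch = 97.9560*1000 * 1472.6330 / (22542.1050e6 * 0.01023) * 1000
Stretch = 625.5 mm


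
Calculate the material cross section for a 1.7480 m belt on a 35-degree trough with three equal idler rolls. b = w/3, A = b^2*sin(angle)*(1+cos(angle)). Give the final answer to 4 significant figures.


b = 1.7480/3 = 0.582667 m
A = 0.582667^2 * sin(35 deg) * (1 + cos(35 deg))
A = 0.3542 m^2


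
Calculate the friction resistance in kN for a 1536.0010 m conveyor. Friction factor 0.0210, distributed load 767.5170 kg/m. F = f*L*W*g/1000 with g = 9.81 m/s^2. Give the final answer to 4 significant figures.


F = 0.0210 * 1536.0010 * 767.5170 * 9.81 / 1000
F = 242.9 kN


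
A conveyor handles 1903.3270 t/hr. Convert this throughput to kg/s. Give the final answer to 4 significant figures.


m_dot = 1903.3270 * 1000 / 3600
m_dot = 528.7 kg/s


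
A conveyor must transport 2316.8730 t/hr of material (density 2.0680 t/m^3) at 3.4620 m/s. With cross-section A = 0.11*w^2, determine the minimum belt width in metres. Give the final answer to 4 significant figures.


A_req = 2316.8730 / (3.4620 * 2.0680 * 3600) = 0.0898922 m^2
w = sqrt(0.0898922 / 0.11)
w = 0.9040 m


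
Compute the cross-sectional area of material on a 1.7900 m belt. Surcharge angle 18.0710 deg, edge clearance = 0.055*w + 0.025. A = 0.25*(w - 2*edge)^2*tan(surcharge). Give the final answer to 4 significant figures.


edge = 0.055*1.7900 + 0.025 = 0.12345 m
ew = 1.7900 - 2*0.12345 = 1.5431 m
A = 0.25 * 1.5431^2 * tan(18.0710 deg)
A = 0.1942 m^2


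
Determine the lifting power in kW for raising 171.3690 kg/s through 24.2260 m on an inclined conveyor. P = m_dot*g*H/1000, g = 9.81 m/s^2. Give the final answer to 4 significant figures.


P = 171.3690 * 9.81 * 24.2260 / 1000
P = 40.73 kW


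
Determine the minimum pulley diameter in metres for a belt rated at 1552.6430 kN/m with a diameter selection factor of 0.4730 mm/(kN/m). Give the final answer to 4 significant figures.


D = 1552.6430 * 0.4730 / 1000
D = 0.7344 m


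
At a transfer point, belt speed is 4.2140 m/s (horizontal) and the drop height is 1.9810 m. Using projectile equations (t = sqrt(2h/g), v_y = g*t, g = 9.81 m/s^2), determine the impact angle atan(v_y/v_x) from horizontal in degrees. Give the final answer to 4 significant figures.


t = sqrt(2*1.9810/9.81) = 0.635511 s
v_y = 9.81 * 0.635511 = 6.23436 m/s
angle = atan(6.23436 / 4.2140) = 55.94 deg


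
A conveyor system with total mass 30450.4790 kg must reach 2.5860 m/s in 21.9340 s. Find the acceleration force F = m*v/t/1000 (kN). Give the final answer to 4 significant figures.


F = 30450.4790 * 2.5860 / 21.9340 / 1000
F = 3.590 kN


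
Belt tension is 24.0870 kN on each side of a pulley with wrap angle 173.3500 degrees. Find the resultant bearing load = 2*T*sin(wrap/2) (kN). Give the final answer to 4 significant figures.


F = 2 * 24.0870 * sin(173.3500/2 deg)
F = 48.09 kN


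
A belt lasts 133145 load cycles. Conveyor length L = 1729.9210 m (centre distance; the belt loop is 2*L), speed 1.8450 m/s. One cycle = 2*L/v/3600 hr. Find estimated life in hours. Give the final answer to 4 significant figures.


cycle_time = 2 * 1729.9210 / 1.8450 / 3600 = 0.520904 hr
life = 133145 * 0.520904 = 69360 hours


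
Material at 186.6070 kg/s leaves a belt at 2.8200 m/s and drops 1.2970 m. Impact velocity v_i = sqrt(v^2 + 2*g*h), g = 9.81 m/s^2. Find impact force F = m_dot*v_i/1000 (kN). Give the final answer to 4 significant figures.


v_i = sqrt(2.8200^2 + 2*9.81*1.2970) = 5.77923 m/s
F = 186.6070 * 5.77923 / 1000
F = 1.078 kN


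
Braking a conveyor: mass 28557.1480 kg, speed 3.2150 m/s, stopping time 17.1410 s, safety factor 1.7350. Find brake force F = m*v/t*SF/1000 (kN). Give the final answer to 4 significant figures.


F = 28557.1480 * 3.2150 / 17.1410 * 1.7350 / 1000
F = 9.293 kN


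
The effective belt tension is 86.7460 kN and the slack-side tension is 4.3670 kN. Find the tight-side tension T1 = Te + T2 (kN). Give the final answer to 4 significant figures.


T1 = Te + T2 = 86.7460 + 4.3670
T1 = 91.11 kN


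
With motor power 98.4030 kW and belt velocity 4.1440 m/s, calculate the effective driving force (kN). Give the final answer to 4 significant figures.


Te = P / v = 98.4030 / 4.1440
Te = 23.75 kN


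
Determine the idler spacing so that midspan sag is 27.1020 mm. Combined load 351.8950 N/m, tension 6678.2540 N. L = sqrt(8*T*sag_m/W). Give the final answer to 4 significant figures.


sag = 27.1020/1000 = 0.027102 m
L = sqrt(8 * 6678.2540 * 0.027102 / 351.8950)
L = 2.028 m
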